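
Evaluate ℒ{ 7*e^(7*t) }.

L{7} = 7/s.
By the first shifting theorem, multiplying by e^(7t) replaces s with s - 7.

7/(s - 7)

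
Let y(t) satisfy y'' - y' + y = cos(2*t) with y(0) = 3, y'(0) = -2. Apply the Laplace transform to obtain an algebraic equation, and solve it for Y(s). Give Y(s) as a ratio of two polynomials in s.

Apply the Laplace transform to the equation.
With L{y''} = s^2 Y - s·y(0) - y'(0) and L{y'} = sY - y(0), with y(0) = 3, y'(0) = -2: the LHS transforms to (s^2 - s + 1)Y - (3*s - 5).
The right side is L{cos(2*t)} = s/(s^2 + 4).
So (s^2 - s + 1)Y = s/(s^2 + 4) + (3*s - 5).
Solve for Y(s) and write it as one ratio of polynomials.

Y(s) = (3*s^3 - 5*s^2 + 13*s - 20)/(s^4 - s^3 + 5*s^2 - 4*s + 4)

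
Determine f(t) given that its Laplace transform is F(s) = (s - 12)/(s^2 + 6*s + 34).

f(t) = -3*exp(-3*t)*sin(5*t) + exp(-3*t)*cos(5*t)

Complete the square in the denominator: s^2 + 6*s + 34 = (s + 3)^2 + 5^2.
Split the numerator to match: s - 12 = 1·(s + 3) - 3·5.
Invert each term: 1·(s + 3)/((s + 3)^2 + 25) ↔ e^(-3t)cos(5t); -3·5/((s + 3)^2 + 25) ↔ -3e^(-3t)sin(5t).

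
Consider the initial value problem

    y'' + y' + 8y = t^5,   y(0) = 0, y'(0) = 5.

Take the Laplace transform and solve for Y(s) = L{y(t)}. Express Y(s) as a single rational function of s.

Laplace-transform each side.
Using L{y''} = s^2 Y - s·y(0) - y'(0) and L{y'} = sY - y(0), with y(0) = 0, y'(0) = 5, the left side becomes (s^2 + s + 8)Y - (5).
The right side is L{t^5} = 120/s^6.
So (s^2 + s + 8)Y = 120/s^6 + (5).
Solve for Y(s) and write it as one ratio of polynomials.

Y(s) = (5*s^6 + 120)/(s^8 + s^7 + 8*s^6)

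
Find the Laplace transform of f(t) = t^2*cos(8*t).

L{cos(8t)} = s/(s^2 + 64).
Then apply L{t^2·g(t)} = (-1)^2 d^2/ds^2[G(s)] with G(s) = s/(s^2 + 64):
differentiating 2 times and applying the sign gives 2*s*(s^2 - 192)/(s^2 + 64)^3.

2*s*(s^2 - 192)/(s^2 + 64)^3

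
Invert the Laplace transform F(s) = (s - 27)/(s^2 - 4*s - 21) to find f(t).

Factor the denominator: s^2 - 4*s - 21 = (s - 7)*(s + 3).
Partial fraction decomposition gives [3/(s + 3)] + [-2/(s - 7)].
Invert each term: 3/(s + 3) ↔ 3e^(-3t); -2/(s - 7) ↔ -2e^(7t).

f(t) = -2*exp(7*t) + 3*exp(-3*t)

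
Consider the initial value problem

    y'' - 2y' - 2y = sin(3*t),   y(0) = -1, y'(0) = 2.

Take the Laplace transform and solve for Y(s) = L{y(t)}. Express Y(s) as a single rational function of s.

Y(s) = (-s^3 + 4*s^2 - 9*s + 39)/(s^4 - 2*s^3 + 7*s^2 - 18*s - 18)

Take the Laplace transform of both sides.
With L{y''} = s^2 Y - s·y(0) - y'(0) and L{y'} = sY - y(0), with y(0) = -1, y'(0) = 2: the LHS transforms to (s^2 - 2*s - 2)Y - (-s + 4).
The right side is L{sin(3*t)} = 3/(s^2 + 9).
So (s^2 - 2*s - 2)Y = 3/(s^2 + 9) + (-s + 4).
Solve for Y(s) and write it as one ratio of polynomials.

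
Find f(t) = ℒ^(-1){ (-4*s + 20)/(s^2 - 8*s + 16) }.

f(t) = 4*t*exp(4*t) - 4*exp(4*t)

Factor the denominator: s^2 - 8*s + 16 = (s - 4)^2.
Partial fraction decomposition gives [-4/(s - 4)] + [4/(s - 4)^2].
Invert each term: -4/(s - 4) ↔ -4e^(4t); 4/(s - 4)^2 ↔ 4t·e^(4t).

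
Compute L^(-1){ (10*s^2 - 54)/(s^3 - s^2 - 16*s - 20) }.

2*t*exp(-2*t) + 4*exp(5*t) + 6*exp(-2*t)

Factor the denominator: s^3 - s^2 - 16*s - 20 = (s - 5)*(s + 2)^2.
Partial fraction decomposition gives [6/(s + 2)] + [2/(s + 2)^2] + [4/(s - 5)].
Invert each term: 6/(s + 2) ↔ 6e^(-2t); 2/(s + 2)^2 ↔ 2t·e^(-2t); 4/(s - 5) ↔ 4e^(5t).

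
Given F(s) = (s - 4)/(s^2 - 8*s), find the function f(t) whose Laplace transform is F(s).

f(t) = exp(4*t)*cosh(4*t)

Rewrite the denominator: s^2 - 8*s = (s - 4)^2 - 16.
The form in (s - 4) signals a first-shifting-theorem factor e^(4t).
Since L{cosh(4t)} = s/(s^2 - 16), the inverse is e^(4*t)*cosh(4*t).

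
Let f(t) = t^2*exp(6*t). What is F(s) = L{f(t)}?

L{e^(6t)} = 1/(s - 6).
Then apply L{t^2·g(t)} = (-1)^2 d^2/ds^2[G(s)] with G(s) = 1/(s - 6):
differentiating 2 times and applying the sign gives 2/(s - 6)^3.

F(s) = 2/(s - 6)^3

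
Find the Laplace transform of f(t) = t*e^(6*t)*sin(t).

L{sin(t)} = 1/(s^2 + 1).
Multiplying by e^(6t) shifts s → s - 6, so L{e^(6*t)*sin(t)} = 1/((s - 6)^2 + 1).
Then apply L{t·g(t)} = -d/ds[G(s)] with G(s) = 1/((s - 6)^2 + 1):
differentiating 1 time and applying the sign gives 2*(s - 6)/(s^2 - 12*s + 37)^2.

2*(s - 6)/(s^2 - 12*s + 37)^2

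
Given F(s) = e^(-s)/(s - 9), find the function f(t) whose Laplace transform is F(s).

The factor e^(-s) signals a time shift by c = 1 (second shifting theorem).
L{e^(9t)} = 1/(s - 9), so L^-1{1/(s - 9)} = e^(9*t).
Hence the inverse is u(t - 1) times that function evaluated at t - 1.

f(t) = Heaviside(t - 1)*(exp(9*t - 9))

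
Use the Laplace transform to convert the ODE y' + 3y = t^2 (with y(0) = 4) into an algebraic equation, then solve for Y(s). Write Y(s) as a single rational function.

Y(s) = (4*s^3 + 2)/(s^4 + 3*s^3)

Laplace-transform each side.
The derivative rules (L{y'} = sY - y(0) = sY - 4) turn the left side into (s + 3)Y - (4).
The right side is L{t^2} = 2/s^3.
So (s + 3)Y = 2/s^3 + (4).
Isolate Y and clear denominators.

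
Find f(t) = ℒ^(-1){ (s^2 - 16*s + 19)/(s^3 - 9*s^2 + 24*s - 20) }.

f(t) = 3*t*exp(2*t) - 4*exp(5*t) + 5*exp(2*t)

Factor the denominator: s^3 - 9*s^2 + 24*s - 20 = (s - 5)*(s - 2)^2.
Partial fraction decomposition gives [5/(s - 2)] + [3/(s - 2)^2] + [-4/(s - 5)].
Invert each term: 5/(s - 2) ↔ 5e^(2t); 3/(s - 2)^2 ↔ 3t·e^(2t); -4/(s - 5) ↔ -4e^(5t).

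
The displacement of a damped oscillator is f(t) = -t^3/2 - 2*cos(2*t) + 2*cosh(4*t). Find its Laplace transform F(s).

F(s) = -2*s/(s^2 + 4) + 2*s/(s^2 - 16) - 3/s^4

Apply the Laplace transform termwise.
(-1/2)·[L{t^3} = 3!/s^4 = 6/s^4]; (2)·[L{cosh(4t)} = s/(s^2 - 16)]; (-2)·[L{cos(2t)} = s/(s^2 + 4)].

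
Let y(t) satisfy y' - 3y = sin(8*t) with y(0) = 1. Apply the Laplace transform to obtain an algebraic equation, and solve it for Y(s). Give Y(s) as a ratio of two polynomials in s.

Transform both sides with L{·}.
With L{y'} = sY - y(0) = sY - 1: the LHS transforms to (s - 3)Y - (1).
The right side is L{sin(8*t)} = 8/(s^2 + 64).
So (s - 3)Y = 8/(s^2 + 64) + (1).
Solve for Y(s) and write it as one ratio of polynomials.

Y(s) = (s^2 + 72)/(s^3 - 3*s^2 + 64*s - 192)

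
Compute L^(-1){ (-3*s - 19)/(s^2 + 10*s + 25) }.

Factor the denominator: s^2 + 10*s + 25 = (s + 5)^2.
Partial fraction decomposition gives [-3/(s + 5)] + [-4/(s + 5)^2].
Invert each term: -3/(s + 5) ↔ -3e^(-5t); -4/(s + 5)^2 ↔ -4t·e^(-5t).

-4*t*exp(-5*t) - 3*exp(-5*t)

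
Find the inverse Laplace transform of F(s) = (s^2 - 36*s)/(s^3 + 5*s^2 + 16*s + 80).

-4*sin(4*t) - 4*cos(4*t) + 5*exp(-5*t)

Factor the denominator: s^3 + 5*s^2 + 16*s + 80 = (s + 5)*(s^2 + 16).
Partial fraction decomposition gives [5/(s + 5)] + [-4*s/(s^2 + 16)] + [-16/(s^2 + 16)].
Invert each term: 5/(s + 5) ↔ 5e^(-5t); -4·s/(s^2 + 16) ↔ -4cos(4t); -4·4/(s^2 + 16) ↔ -4sin(4t).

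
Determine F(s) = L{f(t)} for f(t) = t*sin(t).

F(s) = 2*s/(s^2 + 1)^2

L{sin(t)} = 1/(s^2 + 1).
Then apply L{t·g(t)} = -d/ds[G(s)] with G(s) = 1/(s^2 + 1):
differentiating 1 time and applying the sign gives 2*s/(s^2 + 1)^2.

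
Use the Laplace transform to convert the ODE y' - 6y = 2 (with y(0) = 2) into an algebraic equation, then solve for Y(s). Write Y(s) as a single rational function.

Transform both sides with L{·}.
The derivative rules (L{y'} = sY - y(0) = sY - 2) turn the left side into (s - 6)Y - (2).
The right side is L{2} = 2/s.
So (s - 6)Y = 2/s + (2).
Isolate Y and clear denominators.

Y(s) = (2*s + 2)/(s^2 - 6*s)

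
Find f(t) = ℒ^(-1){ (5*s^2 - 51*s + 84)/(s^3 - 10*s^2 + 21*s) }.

Factor the denominator: s^3 - 10*s^2 + 21*s = s*(s - 7)*(s - 3).
Partial fraction decomposition gives [2/(s - 3)] + [-1/(s - 7)] + [4/s].
Invert each term: 2/(s - 3) ↔ 2e^(3t); -1/(s - 7) ↔ -e^(7t); 4/(s - 0) ↔ 4e^(0t).

f(t) = -exp(7*t) + 2*exp(3*t) + 4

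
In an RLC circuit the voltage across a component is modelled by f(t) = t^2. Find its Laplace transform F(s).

L{t^2} = 2!/s^3 = 2/s^3.

F(s) = 2/s^3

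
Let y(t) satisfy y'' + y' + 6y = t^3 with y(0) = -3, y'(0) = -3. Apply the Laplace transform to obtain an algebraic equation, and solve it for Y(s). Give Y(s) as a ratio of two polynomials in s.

Transform both sides with L{·}.
With L{y''} = s^2 Y - s·y(0) - y'(0) and L{y'} = sY - y(0), with y(0) = -3, y'(0) = -3: the LHS transforms to (s^2 + s + 6)Y - (-3*s - 6).
The right side is L{t^3} = 6/s^4.
So (s^2 + s + 6)Y = 6/s^4 + (-3*s - 6).
Solve for Y(s) and write it as one ratio of polynomials.

Y(s) = (-3*s^5 - 6*s^4 + 6)/(s^6 + s^5 + 6*s^4)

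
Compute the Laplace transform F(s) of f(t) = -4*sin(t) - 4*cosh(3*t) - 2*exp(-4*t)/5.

F(s) = -4*s/(s^2 - 9) - 4/(s^2 + 1) - 2/(5*(s + 4))

By linearity of the Laplace transform, transform each term separately.
(-4)·[L{sin(t)} = 1/(s^2 + 1)]; (-4)·[L{cosh(3t)} = s/(s^2 - 9)]; (-2/5)·[L{e^(-4t)} = 1/(s + 4)].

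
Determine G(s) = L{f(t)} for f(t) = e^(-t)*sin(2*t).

G(s) = 2/((s + 1)^2 + 4)

L{sin(2t)} = 2/(s^2 + 4).
By the first shifting theorem, multiplying by e^(-t) replaces s with s + 1.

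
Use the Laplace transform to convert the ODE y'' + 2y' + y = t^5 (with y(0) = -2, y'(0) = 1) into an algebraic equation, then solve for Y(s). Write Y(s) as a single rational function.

Y(s) = (-2*s^7 - 3*s^6 + 120)/(s^8 + 2*s^7 + s^6)

Transform both sides with L{·}.
The derivative rules (L{y''} = s^2 Y - s·y(0) - y'(0) and L{y'} = sY - y(0), with y(0) = -2, y'(0) = 1) turn the left side into (s^2 + 2*s + 1)Y - (-2*s - 3).
The right side is L{t^5} = 120/s^6.
So (s^2 + 2*s + 1)Y = 120/s^6 + (-2*s - 3).
Divide through and combine into a single rational function.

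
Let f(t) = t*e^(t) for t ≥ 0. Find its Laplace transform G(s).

L{e^(t)} = 1/(s - 1).
Then apply L{t·g(t)} = -d/ds[H(s)] with H(s) = 1/(s - 1):
differentiating 1 time and applying the sign gives (s - 1)^(-2).

G(s) = (s - 1)^(-2)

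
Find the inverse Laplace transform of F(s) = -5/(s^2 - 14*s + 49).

Rewrite the denominator: s^2 - 14*s + 49 = (s - 7)^2.
The form in (s - 7) signals a first-shifting-theorem factor e^(7t).
Since L{t} = 1!/s^2 = 1/s^2, the inverse is t*e^(7*t), scaled by -5.

-5*t*exp(7*t)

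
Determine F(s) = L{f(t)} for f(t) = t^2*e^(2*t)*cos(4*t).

F(s) = 2*(s - 2)*(s^2 - 4*s - 44)/(s^2 - 4*s + 20)^3

L{cos(4t)} = s/(s^2 + 16).
Multiplying by e^(2t) shifts s → s - 2, so L{e^(2*t)*cos(4*t)} = (s - 2)/((s - 2)^2 + 16).
Then apply L{t^2·g(t)} = (-1)^2 d^2/ds^2[G(s)] with G(s) = (s - 2)/((s - 2)^2 + 16):
differentiating 2 times and applying the sign gives 2*(s - 2)*(s^2 - 4*s - 44)/(s^2 - 4*s + 20)^3.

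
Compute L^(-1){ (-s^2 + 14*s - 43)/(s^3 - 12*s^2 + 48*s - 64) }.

-3*t^2*exp(4*t)/2 + 6*t*exp(4*t) - exp(4*t)

Factor the denominator: s^3 - 12*s^2 + 48*s - 64 = (s - 4)^3.
Partial fraction decomposition gives [-1/(s - 4)] + [6/(s - 4)^2] + [-3/(s - 4)^3].
Invert each term: -1/(s - 4) ↔ -e^(4t); 6/(s - 4)^2 ↔ 6t·e^(4t); -3/(s - 4)^3 ↔ (-3/2)t^2·e^(4t).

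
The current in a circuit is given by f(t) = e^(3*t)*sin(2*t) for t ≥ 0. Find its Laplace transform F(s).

L{sin(2t)} = 2/(s^2 + 4).
By the first shifting theorem, multiplying by e^(3t) replaces s with s - 3.

F(s) = 2/((s - 3)^2 + 4)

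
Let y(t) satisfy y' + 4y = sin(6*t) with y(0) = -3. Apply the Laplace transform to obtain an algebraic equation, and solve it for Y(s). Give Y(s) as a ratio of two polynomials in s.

Laplace-transform each side.
The derivative rules (L{y'} = sY - y(0) = sY - (-3)) turn the left side into (s + 4)Y - (-3).
The right side is L{sin(6*t)} = 6/(s^2 + 36).
So (s + 4)Y = 6/(s^2 + 36) + (-3).
Isolate Y and clear denominators.

Y(s) = (-3*s^2 - 102)/(s^3 + 4*s^2 + 36*s + 144)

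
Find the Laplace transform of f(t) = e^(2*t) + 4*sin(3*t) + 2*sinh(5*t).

By linearity of the Laplace transform, transform each term separately.
(2)·[L{sinh(5t)} = 5/(s^2 - 25)]; (4)·[L{sin(3t)} = 3/(s^2 + 9)]; L{e^(2t)} = 1/(s - 2).

12/(s^2 + 9) + 10/(s^2 - 25) + 1/(s - 2)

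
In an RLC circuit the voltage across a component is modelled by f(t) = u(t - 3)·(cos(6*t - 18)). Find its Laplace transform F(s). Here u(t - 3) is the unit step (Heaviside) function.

By the second shifting theorem, L{u(t - c)·g(t - c)} = e^(-cs)·G(s) with c = 3 and G(s) = L{g(t)}.
L{cos(6t)} = s/(s^2 + 36).

F(s) = s*exp(-3*s)/(s^2 + 36)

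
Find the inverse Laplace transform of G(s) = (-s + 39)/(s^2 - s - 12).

Factor the denominator: s^2 - s - 12 = (s - 4)*(s + 3).
Partial fraction decomposition gives [5/(s - 4)] + [-6/(s + 3)].
Invert each term: 5/(s - 4) ↔ 5e^(4t); -6/(s + 3) ↔ -6e^(-3t).

5*exp(4*t) - 6*exp(-3*t)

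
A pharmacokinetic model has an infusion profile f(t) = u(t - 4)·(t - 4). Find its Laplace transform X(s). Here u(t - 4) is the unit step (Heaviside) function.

X(s) = exp(-4*s)/s^2

By the second shifting theorem, L{u(t - c)·g(t - c)} = e^(-cs)·G(s) with c = 4 and G(s) = L{g(t)}.
L{t} = 1!/s^2 = 1/s^2.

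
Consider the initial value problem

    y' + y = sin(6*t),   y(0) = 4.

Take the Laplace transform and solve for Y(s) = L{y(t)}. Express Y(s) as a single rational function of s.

Laplace-transform each side.
With L{y'} = sY - y(0) = sY - 4: the LHS transforms to (s + 1)Y - (4).
The right side is L{sin(6*t)} = 6/(s^2 + 36).
So (s + 1)Y = 6/(s^2 + 36) + (4).
Solve for Y(s) and write it as one ratio of polynomials.

Y(s) = (4*s^2 + 150)/(s^3 + s^2 + 36*s + 36)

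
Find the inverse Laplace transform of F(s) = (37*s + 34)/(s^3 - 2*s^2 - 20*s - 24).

Factor the denominator: s^3 - 2*s^2 - 20*s - 24 = (s - 6)*(s + 2)^2.
Partial fraction decomposition gives [-4/(s + 2)] + [5/(s + 2)^2] + [4/(s - 6)].
Invert each term: -4/(s + 2) ↔ -4e^(-2t); 5/(s + 2)^2 ↔ 5t·e^(-2t); 4/(s - 6) ↔ 4e^(6t).

5*t*exp(-2*t) + 4*exp(6*t) - 4*exp(-2*t)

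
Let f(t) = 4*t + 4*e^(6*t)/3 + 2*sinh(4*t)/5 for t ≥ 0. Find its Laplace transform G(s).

G(s) = 8/(5*(s^2 - 16)) + 4/(3*(s - 6)) + 4/s^2

By linearity of the Laplace transform, transform each term separately.
(2/5)·[L{sinh(4t)} = 4/(s^2 - 16)]; (4)·[L{t} = 1!/s^2 = 1/s^2]; (4/3)·[L{e^(6t)} = 1/(s - 6)].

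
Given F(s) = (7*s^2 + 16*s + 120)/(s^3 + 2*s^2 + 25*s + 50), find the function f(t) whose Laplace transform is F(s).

f(t) = 2*sin(5*t) + 3*cos(5*t) + 4*exp(-2*t)

Factor the denominator: s^3 + 2*s^2 + 25*s + 50 = (s + 2)*(s^2 + 25).
Partial fraction decomposition gives [4/(s + 2)] + [3*s/(s^2 + 25)] + [10/(s^2 + 25)].
Invert each term: 4/(s + 2) ↔ 4e^(-2t); 3·s/(s^2 + 25) ↔ 3cos(5t); 2·5/(s^2 + 25) ↔ 2sin(5t).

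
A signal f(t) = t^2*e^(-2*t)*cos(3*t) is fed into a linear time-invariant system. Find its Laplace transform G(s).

L{cos(3t)} = s/(s^2 + 9).
Multiplying by e^(-2t) shifts s → s + 2, so L{e^(-2*t)*cos(3*t)} = (s + 2)/((s + 2)^2 + 9).
Then apply L{t^2·g(t)} = (-1)^2 d^2/ds^2[H(s)] with H(s) = (s + 2)/((s + 2)^2 + 9):
differentiating 2 times and applying the sign gives 2*(s + 2)*(s^2 + 4*s - 23)/(s^2 + 4*s + 13)^3.

G(s) = 2*(s + 2)*(s^2 + 4*s - 23)/(s^2 + 4*s + 13)^3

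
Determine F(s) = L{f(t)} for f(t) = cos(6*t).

L{cos(6t)} = s/(s^2 + 36).

F(s) = s/(s^2 + 36)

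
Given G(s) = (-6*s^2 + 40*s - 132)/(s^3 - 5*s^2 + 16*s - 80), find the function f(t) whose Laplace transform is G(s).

Factor the denominator: s^3 - 5*s^2 + 16*s - 80 = (s - 5)*(s^2 + 16).
Partial fraction decomposition gives [-2/(s - 5)] + [-4*s/(s^2 + 16)] + [20/(s^2 + 16)].
Invert each term: -2/(s - 5) ↔ -2e^(5t); -4·s/(s^2 + 16) ↔ -4cos(4t); 5·4/(s^2 + 16) ↔ 5sin(4t).

f(t) = -2*exp(5*t) + 5*sin(4*t) - 4*cos(4*t)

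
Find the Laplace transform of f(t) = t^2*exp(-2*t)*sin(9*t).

L{sin(9t)} = 9/(s^2 + 81).
Multiplying by e^(-2t) shifts s → s + 2, so L{exp(-2*t)*sin(9*t)} = 9/((s + 2)^2 + 81).
Then apply L{t^2·g(t)} = (-1)^2 d^2/ds^2[G(s)] with G(s) = 9/((s + 2)^2 + 81):
differentiating 2 times and applying the sign gives 54*(s^2 + 4*s - 23)/(s^2 + 4*s + 85)^3.

54*(s^2 + 4*s - 23)/(s^2 + 4*s + 85)^3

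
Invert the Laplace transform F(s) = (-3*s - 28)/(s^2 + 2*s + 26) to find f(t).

Complete the square in the denominator: s^2 + 2*s + 26 = (s + 1)^2 + 5^2.
Split the numerator to match: -3*s - 28 = -3·(s + 1) - 5·5.
Invert each term: -3·(s + 1)/((s + 1)^2 + 25) ↔ -3e^(-t)cos(5t); -5·5/((s + 1)^2 + 25) ↔ -5e^(-t)sin(5t).

f(t) = -5*exp(-t)*sin(5*t) - 3*exp(-t)*cos(5*t)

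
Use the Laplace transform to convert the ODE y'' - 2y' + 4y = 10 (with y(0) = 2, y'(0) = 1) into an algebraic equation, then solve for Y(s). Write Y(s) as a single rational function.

Take the Laplace transform of both sides.
The derivative rules (L{y''} = s^2 Y - s·y(0) - y'(0) and L{y'} = sY - y(0), with y(0) = 2, y'(0) = 1) turn the left side into (s^2 - 2*s + 4)Y - (2*s - 3).
The right side is L{10} = 10/s.
So (s^2 - 2*s + 4)Y = 10/s + (2*s - 3).
Solve for Y(s) and write it as one ratio of polynomials.

Y(s) = (2*s^2 - 3*s + 10)/(s^3 - 2*s^2 + 4*s)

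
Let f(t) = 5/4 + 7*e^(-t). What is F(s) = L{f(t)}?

F(s) = 7/(s + 1) + 5/(4*s)

Apply the Laplace transform termwise.
L{5/4} = (5/4)/s; (7)·[L{e^(-t)} = 1/(s + 1)].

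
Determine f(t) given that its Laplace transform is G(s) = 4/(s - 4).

f(t) = 4*exp(4*t)

Since L{e^(4t)} = 1/(s - 4), the inverse is exp(4*t), scaled by 4.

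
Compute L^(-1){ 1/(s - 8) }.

exp(8*t)

Since L{e^(8t)} = 1/(s - 8), the inverse is e^(8*t).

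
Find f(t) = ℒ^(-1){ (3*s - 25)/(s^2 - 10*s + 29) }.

Complete the square in the denominator: s^2 - 10*s + 29 = (s - 5)^2 + 2^2.
Split the numerator to match: 3*s - 25 = 3·(s - 5) - 5·2.
Invert each term: 3·(s - 5)/((s - 5)^2 + 4) ↔ 3e^(5t)cos(2t); -5·2/((s - 5)^2 + 4) ↔ -5e^(5t)sin(2t).

f(t) = -5*exp(5*t)*sin(2*t) + 3*exp(5*t)*cos(2*t)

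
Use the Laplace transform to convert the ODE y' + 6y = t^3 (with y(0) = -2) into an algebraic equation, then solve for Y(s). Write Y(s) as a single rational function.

Y(s) = (-2*s^4 + 6)/(s^5 + 6*s^4)

Apply the Laplace transform to the equation.
The derivative rules (L{y'} = sY - y(0) = sY - (-2)) turn the left side into (s + 6)Y - (-2).
The right side is L{t^3} = 6/s^4.
So (s + 6)Y = 6/s^4 + (-2).
Isolate Y and clear denominators.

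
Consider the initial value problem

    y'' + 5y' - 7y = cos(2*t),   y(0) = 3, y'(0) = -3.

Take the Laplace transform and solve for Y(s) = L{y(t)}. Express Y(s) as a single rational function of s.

Apply the Laplace transform to the equation.
With L{y''} = s^2 Y - s·y(0) - y'(0) and L{y'} = sY - y(0), with y(0) = 3, y'(0) = -3: the LHS transforms to (s^2 + 5*s - 7)Y - (3*s + 12).
The right side is L{cos(2*t)} = s/(s^2 + 4).
So (s^2 + 5*s - 7)Y = s/(s^2 + 4) + (3*s + 12).
Isolate Y and clear denominators.

Y(s) = (3*s^3 + 12*s^2 + 13*s + 48)/(s^4 + 5*s^3 - 3*s^2 + 20*s - 28)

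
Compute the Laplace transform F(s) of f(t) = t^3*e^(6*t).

L{t^3} = 3!/s^4 = 6/s^4.
By the first shifting theorem, multiplying by e^(6t) replaces s with s - 6.

F(s) = 6/(s - 6)^4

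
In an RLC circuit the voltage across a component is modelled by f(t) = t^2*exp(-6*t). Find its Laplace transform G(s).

L{e^(-6t)} = 1/(s + 6).
Then apply L{t^2·g(t)} = (-1)^2 d^2/ds^2[H(s)] with H(s) = 1/(s + 6):
differentiating 2 times and applying the sign gives 2/(s + 6)^3.

G(s) = 2/(s + 6)^3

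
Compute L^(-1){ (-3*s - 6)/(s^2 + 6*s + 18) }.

Complete the square in the denominator: s^2 + 6*s + 18 = (s + 3)^2 + 3^2.
Split the numerator to match: -3*s - 6 = -3·(s + 3) + 1·3.
Invert each term: -3·(s + 3)/((s + 3)^2 + 9) ↔ -3e^(-3t)cos(3t); 1·3/((s + 3)^2 + 9) ↔ e^(-3t)sin(3t).

exp(-3*t)*sin(3*t) - 3*exp(-3*t)*cos(3*t)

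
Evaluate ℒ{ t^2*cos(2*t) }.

2*s*(s^2 - 12)/(s^2 + 4)^3

L{cos(2t)} = s/(s^2 + 4).
Then apply L{t^2·g(t)} = (-1)^2 d^2/ds^2[H(s)] with H(s) = s/(s^2 + 4):
differentiating 2 times and applying the sign gives 2*s*(s^2 - 12)/(s^2 + 4)^3.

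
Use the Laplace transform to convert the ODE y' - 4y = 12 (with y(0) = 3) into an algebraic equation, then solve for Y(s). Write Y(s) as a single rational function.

Y(s) = (3*s + 12)/(s^2 - 4*s)

Take the Laplace transform of both sides.
With L{y'} = sY - y(0) = sY - 3: the LHS transforms to (s - 4)Y - (3).
The right side is L{12} = 12/s.
So (s - 4)Y = 12/s + (3).
Divide through and combine into a single rational function.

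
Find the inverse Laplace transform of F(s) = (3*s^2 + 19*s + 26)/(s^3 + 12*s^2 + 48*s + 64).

-t^2*exp(-4*t) - 5*t*exp(-4*t) + 3*exp(-4*t)

Factor the denominator: s^3 + 12*s^2 + 48*s + 64 = (s + 4)^3.
Partial fraction decomposition gives [3/(s + 4)] + [-5/(s + 4)^2] + [-2/(s + 4)^3].
Invert each term: 3/(s + 4) ↔ 3e^(-4t); -5/(s + 4)^2 ↔ -5t·e^(-4t); -2/(s + 4)^3 ↔ (-1)t^2·e^(-4t).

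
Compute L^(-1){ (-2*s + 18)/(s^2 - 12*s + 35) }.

2*exp(7*t) - 4*exp(5*t)

Factor the denominator: s^2 - 12*s + 35 = (s - 7)*(s - 5).
Partial fraction decomposition gives [2/(s - 7)] + [-4/(s - 5)].
Invert each term: 2/(s - 7) ↔ 2e^(7t); -4/(s - 5) ↔ -4e^(5t).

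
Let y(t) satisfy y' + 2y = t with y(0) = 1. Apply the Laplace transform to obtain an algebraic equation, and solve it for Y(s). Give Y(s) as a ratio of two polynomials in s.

Apply the Laplace transform to the equation.
The derivative rules (L{y'} = sY - y(0) = sY - 1) turn the left side into (s + 2)Y - (1).
The right side is L{t} = s^(-2).
So (s + 2)Y = s^(-2) + (1).
Divide through and combine into a single rational function.

Y(s) = (s^2 + 1)/(s^3 + 2*s^2)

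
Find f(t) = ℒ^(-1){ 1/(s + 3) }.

Since L{e^(-3t)} = 1/(s + 3), the inverse is exp(-3*t).

f(t) = exp(-3*t)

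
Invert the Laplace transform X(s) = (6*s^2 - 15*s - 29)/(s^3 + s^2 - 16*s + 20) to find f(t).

f(t) = -5*t*exp(2*t) + 2*exp(2*t) + 4*exp(-5*t)

Factor the denominator: s^3 + s^2 - 16*s + 20 = (s - 2)^2*(s + 5).
Partial fraction decomposition gives [2/(s - 2)] + [-5/(s - 2)^2] + [4/(s + 5)].
Invert each term: 2/(s - 2) ↔ 2e^(2t); -5/(s - 2)^2 ↔ -5t·e^(2t); 4/(s + 5) ↔ 4e^(-5t).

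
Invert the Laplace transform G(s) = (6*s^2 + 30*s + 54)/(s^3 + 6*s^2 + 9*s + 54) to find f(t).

Factor the denominator: s^3 + 6*s^2 + 9*s + 54 = (s + 6)*(s^2 + 9).
Partial fraction decomposition gives [2/(s + 6)] + [4*s/(s^2 + 9)] + [6/(s^2 + 9)].
Invert each term: 2/(s + 6) ↔ 2e^(-6t); 4·s/(s^2 + 9) ↔ 4cos(3t); 2·3/(s^2 + 9) ↔ 2sin(3t).

f(t) = 2*sin(3*t) + 4*cos(3*t) + 2*exp(-6*t)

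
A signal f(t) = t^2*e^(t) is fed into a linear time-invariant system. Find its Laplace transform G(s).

L{e^(t)} = 1/(s - 1).
Then apply L{t^2·g(t)} = (-1)^2 d^2/ds^2[H(s)] with H(s) = 1/(s - 1):
differentiating 2 times and applying the sign gives 2/(s - 1)^3.

G(s) = 2/(s - 1)^3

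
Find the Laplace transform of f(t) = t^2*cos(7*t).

L{cos(7t)} = s/(s^2 + 49).
Then apply L{t^2·g(t)} = (-1)^2 d^2/ds^2[G(s)] with G(s) = s/(s^2 + 49):
differentiating 2 times and applying the sign gives 2*s*(s^2 - 147)/(s^2 + 49)^3.

2*s*(s^2 - 147)/(s^2 + 49)^3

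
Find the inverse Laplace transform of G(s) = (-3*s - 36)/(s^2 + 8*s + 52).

Complete the square in the denominator: s^2 + 8*s + 52 = (s + 4)^2 + 6^2.
Split the numerator to match: -3*s - 36 = -3·(s + 4) - 4·6.
Invert each term: -3·(s + 4)/((s + 4)^2 + 36) ↔ -3e^(-4t)cos(6t); -4·6/((s + 4)^2 + 36) ↔ -4e^(-4t)sin(6t).

-4*exp(-4*t)*sin(6*t) - 3*exp(-4*t)*cos(6*t)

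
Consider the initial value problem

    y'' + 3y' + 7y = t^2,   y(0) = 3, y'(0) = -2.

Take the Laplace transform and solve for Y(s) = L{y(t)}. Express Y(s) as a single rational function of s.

Laplace-transform each side.
Using L{y''} = s^2 Y - s·y(0) - y'(0) and L{y'} = sY - y(0), with y(0) = 3, y'(0) = -2, the left side becomes (s^2 + 3*s + 7)Y - (3*s + 7).
The right side is L{t^2} = 2/s^3.
So (s^2 + 3*s + 7)Y = 2/s^3 + (3*s + 7).
Solve for Y(s) and write it as one ratio of polynomials.

Y(s) = (3*s^4 + 7*s^3 + 2)/(s^5 + 3*s^4 + 7*s^3)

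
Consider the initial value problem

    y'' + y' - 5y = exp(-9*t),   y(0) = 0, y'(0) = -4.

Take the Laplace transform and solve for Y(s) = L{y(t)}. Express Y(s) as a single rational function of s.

Y(s) = (-4*s - 35)/(s^3 + 10*s^2 + 4*s - 45)

Transform both sides with L{·}.
The derivative rules (L{y''} = s^2 Y - s·y(0) - y'(0) and L{y'} = sY - y(0), with y(0) = 0, y'(0) = -4) turn the left side into (s^2 + s - 5)Y - (-4).
The right side is L{exp(-9*t)} = 1/(s + 9).
So (s^2 + s - 5)Y = 1/(s + 9) + (-4).
Solve for Y(s) and write it as one ratio of polynomials.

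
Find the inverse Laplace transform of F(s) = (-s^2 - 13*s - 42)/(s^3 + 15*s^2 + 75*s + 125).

-t^2*exp(-5*t) - 3*t*exp(-5*t) - exp(-5*t)

Factor the denominator: s^3 + 15*s^2 + 75*s + 125 = (s + 5)^3.
Partial fraction decomposition gives [-1/(s + 5)] + [-3/(s + 5)^2] + [-2/(s + 5)^3].
Invert each term: -1/(s + 5) ↔ -e^(-5t); -3/(s + 5)^2 ↔ -3t·e^(-5t); -2/(s + 5)^3 ↔ (-1)t^2·e^(-5t).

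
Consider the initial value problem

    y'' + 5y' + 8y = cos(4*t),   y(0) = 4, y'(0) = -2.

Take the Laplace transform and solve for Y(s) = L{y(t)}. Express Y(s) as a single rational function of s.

Y(s) = (4*s^3 + 18*s^2 + 65*s + 288)/(s^4 + 5*s^3 + 24*s^2 + 80*s + 128)

Transform both sides with L{·}.
The derivative rules (L{y''} = s^2 Y - s·y(0) - y'(0) and L{y'} = sY - y(0), with y(0) = 4, y'(0) = -2) turn the left side into (s^2 + 5*s + 8)Y - (4*s + 18).
The right side is L{cos(4*t)} = s/(s^2 + 16).
So (s^2 + 5*s + 8)Y = s/(s^2 + 16) + (4*s + 18).
Divide through and combine into a single rational function.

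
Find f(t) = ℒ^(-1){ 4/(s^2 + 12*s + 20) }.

Rewrite the denominator: s^2 + 12*s + 20 = (s + 6)^2 - 16.
The form in (s + 6) signals a first-shifting-theorem factor e^(-6t).
Since L{sinh(4t)} = 4/(s^2 - 16), the inverse is e^(-6*t)*sinh(4*t).

f(t) = exp(-6*t)*sinh(4*t)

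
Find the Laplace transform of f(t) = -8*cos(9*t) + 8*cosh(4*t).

-8*s/(s^2 + 81) + 8*s/(s^2 - 16)

By linearity of the Laplace transform, transform each term separately.
(8)·[L{cosh(4t)} = s/(s^2 - 16)]; (-8)·[L{cos(9t)} = s/(s^2 + 81)].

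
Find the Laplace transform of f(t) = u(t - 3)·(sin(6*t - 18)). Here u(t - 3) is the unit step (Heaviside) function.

6*exp(-3*s)/(s^2 + 36)

By the second shifting theorem, L{u(t - c)·g(t - c)} = e^(-cs)·G(s) with c = 3 and G(s) = L{g(t)}.
L{sin(6t)} = 6/(s^2 + 36).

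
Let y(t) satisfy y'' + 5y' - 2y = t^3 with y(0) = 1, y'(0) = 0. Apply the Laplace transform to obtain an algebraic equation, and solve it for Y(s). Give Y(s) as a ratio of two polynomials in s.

Take the Laplace transform of both sides.
The derivative rules (L{y''} = s^2 Y - s·y(0) - y'(0) and L{y'} = sY - y(0), with y(0) = 1, y'(0) = 0) turn the left side into (s^2 + 5*s - 2)Y - (s + 5).
The right side is L{t^3} = 6/s^4.
So (s^2 + 5*s - 2)Y = 6/s^4 + (s + 5).
Solve for Y(s) and write it as one ratio of polynomials.

Y(s) = (s^5 + 5*s^4 + 6)/(s^6 + 5*s^5 - 2*s^4)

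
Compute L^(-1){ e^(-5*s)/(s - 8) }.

The factor e^(-5s) signals a time shift by c = 5 (second shifting theorem).
L{e^(8t)} = 1/(s - 8), so L^-1{1/(s - 8)} = e^(8*t).
Hence the inverse is u(t - 5) times that function evaluated at t - 5.

Heaviside(t - 5)*(exp(8*t - 40))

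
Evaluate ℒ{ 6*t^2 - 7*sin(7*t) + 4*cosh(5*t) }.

4*s/(s^2 - 25) - 49/(s^2 + 49) + 12/s^3

By linearity of the Laplace transform, transform each term separately.
(6)·[L{t^2} = 2!/s^3 = 2/s^3]; (-7)·[L{sin(7t)} = 7/(s^2 + 49)]; (4)·[L{cosh(5t)} = s/(s^2 - 25)].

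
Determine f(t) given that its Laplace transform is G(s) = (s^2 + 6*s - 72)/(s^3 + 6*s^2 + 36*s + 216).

Factor the denominator: s^3 + 6*s^2 + 36*s + 216 = (s + 6)*(s^2 + 36).
Partial fraction decomposition gives [-1/(s + 6)] + [2*s/(s^2 + 36)] + [-6/(s^2 + 36)].
Invert each term: -1/(s + 6) ↔ -e^(-6t); 2·s/(s^2 + 36) ↔ 2cos(6t); -1·6/(s^2 + 36) ↔ -sin(6t).

f(t) = -sin(6*t) + 2*cos(6*t) - exp(-6*t)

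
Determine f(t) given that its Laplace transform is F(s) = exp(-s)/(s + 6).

f(t) = Heaviside(t - 1)*(exp(-6*t + 6))

The factor e^(-s) signals a time shift by c = 1 (second shifting theorem).
L{e^(-6t)} = 1/(s + 6), so L^-1{1/(s + 6)} = exp(-6*t).
Hence the inverse is u(t - 1) times that function evaluated at t - 1.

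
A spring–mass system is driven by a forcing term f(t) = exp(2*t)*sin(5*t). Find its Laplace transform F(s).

L{sin(5t)} = 5/(s^2 + 25).
By the first shifting theorem, multiplying by e^(2t) replaces s with s - 2.

F(s) = 5/((s - 2)^2 + 25)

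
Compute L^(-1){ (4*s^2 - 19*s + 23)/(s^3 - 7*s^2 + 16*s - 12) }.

Factor the denominator: s^3 - 7*s^2 + 16*s - 12 = (s - 3)*(s - 2)^2.
Partial fraction decomposition gives [2/(s - 2)] + [-1/(s - 2)^2] + [2/(s - 3)].
Invert each term: 2/(s - 2) ↔ 2e^(2t); -1/(s - 2)^2 ↔ -t·e^(2t); 2/(s - 3) ↔ 2e^(3t).

-t*exp(2*t) + 2*exp(3*t) + 2*exp(2*t)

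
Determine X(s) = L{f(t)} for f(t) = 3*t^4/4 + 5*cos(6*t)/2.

The transform is linear, so treat each term independently.
(3/4)·[L{t^4} = 4!/s^5 = 24/s^5]; (5/2)·[L{cos(6t)} = s/(s^2 + 36)].

X(s) = 5*s/(2*(s^2 + 36)) + 18/s^5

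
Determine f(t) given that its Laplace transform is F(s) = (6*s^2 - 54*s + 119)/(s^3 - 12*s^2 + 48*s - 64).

f(t) = -t^2*exp(4*t)/2 - 6*t*exp(4*t) + 6*exp(4*t)

Factor the denominator: s^3 - 12*s^2 + 48*s - 64 = (s - 4)^3.
Partial fraction decomposition gives [6/(s - 4)] + [-6/(s - 4)^2] + [-1/(s - 4)^3].
Invert each term: 6/(s - 4) ↔ 6e^(4t); -6/(s - 4)^2 ↔ -6t·e^(4t); -1/(s - 4)^3 ↔ (-1/2)t^2·e^(4t).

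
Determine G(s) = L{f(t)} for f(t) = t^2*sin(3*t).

L{sin(3t)} = 3/(s^2 + 9).
Then apply L{t^2·g(t)} = (-1)^2 d^2/ds^2[H(s)] with H(s) = 3/(s^2 + 9):
differentiating 2 times and applying the sign gives 18*(s^2 - 3)/(s^2 + 9)^3.

G(s) = 18*(s^2 - 3)/(s^2 + 9)^3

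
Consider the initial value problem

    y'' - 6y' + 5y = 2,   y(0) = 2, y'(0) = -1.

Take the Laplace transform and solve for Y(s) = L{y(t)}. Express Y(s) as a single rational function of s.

Y(s) = (2*s^2 - 13*s + 2)/(s^3 - 6*s^2 + 5*s)

Laplace-transform each side.
With L{y''} = s^2 Y - s·y(0) - y'(0) and L{y'} = sY - y(0), with y(0) = 2, y'(0) = -1: the LHS transforms to (s^2 - 6*s + 5)Y - (2*s - 13).
The right side is L{2} = 2/s.
So (s^2 - 6*s + 5)Y = 2/s + (2*s - 13).
Isolate Y and clear denominators.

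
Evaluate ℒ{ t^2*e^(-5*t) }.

2/(s + 5)^3

L{e^(-5t)} = 1/(s + 5).
Then apply L{t^2·g(t)} = (-1)^2 d^2/ds^2[G(s)] with G(s) = 1/(s + 5):
differentiating 2 times and applying the sign gives 2/(s + 5)^3.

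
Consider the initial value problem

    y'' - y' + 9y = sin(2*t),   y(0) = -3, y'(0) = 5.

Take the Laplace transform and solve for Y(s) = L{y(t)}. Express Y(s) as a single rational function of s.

Y(s) = (-3*s^3 + 8*s^2 - 12*s + 34)/(s^4 - s^3 + 13*s^2 - 4*s + 36)

Transform both sides with L{·}.
With L{y''} = s^2 Y - s·y(0) - y'(0) and L{y'} = sY - y(0), with y(0) = -3, y'(0) = 5: the LHS transforms to (s^2 - s + 9)Y - (-3*s + 8).
The right side is L{sin(2*t)} = 2/(s^2 + 4).
So (s^2 - s + 9)Y = 2/(s^2 + 4) + (-3*s + 8).
Isolate Y and clear denominators.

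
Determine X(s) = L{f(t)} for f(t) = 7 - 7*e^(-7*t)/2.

X(s) = -7/(2*(s + 7)) + 7/s

The transform is linear, so treat each term independently.
L{7} = 7/s; (-7/2)·[L{e^(-7t)} = 1/(s + 7)].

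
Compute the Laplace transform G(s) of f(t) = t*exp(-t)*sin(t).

L{sin(t)} = 1/(s^2 + 1).
Multiplying by e^(-t) shifts s → s + 1, so L{exp(-t)*sin(t)} = 1/((s + 1)^2 + 1).
Then apply L{t·g(t)} = -d/ds[H(s)] with H(s) = 1/((s + 1)^2 + 1):
differentiating 1 time and applying the sign gives 2*(s + 1)/(s^2 + 2*s + 2)^2.

G(s) = 2*(s + 1)/(s^2 + 2*s + 2)^2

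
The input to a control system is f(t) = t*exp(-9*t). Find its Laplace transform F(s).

L{e^(-9t)} = 1/(s + 9).
Then apply L{t·g(t)} = -d/ds[G(s)] with G(s) = 1/(s + 9):
differentiating 1 time and applying the sign gives (s + 9)^(-2).

F(s) = (s + 9)^(-2)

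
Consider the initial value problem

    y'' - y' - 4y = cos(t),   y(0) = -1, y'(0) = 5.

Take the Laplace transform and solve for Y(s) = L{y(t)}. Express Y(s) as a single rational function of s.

Transform both sides with L{·}.
The derivative rules (L{y''} = s^2 Y - s·y(0) - y'(0) and L{y'} = sY - y(0), with y(0) = -1, y'(0) = 5) turn the left side into (s^2 - s - 4)Y - (-s + 6).
The right side is L{cos(t)} = s/(s^2 + 1).
So (s^2 - s - 4)Y = s/(s^2 + 1) + (-s + 6).
Solve for Y(s) and write it as one ratio of polynomials.

Y(s) = (-s^3 + 6*s^2 + 6)/(s^4 - s^3 - 3*s^2 - s - 4)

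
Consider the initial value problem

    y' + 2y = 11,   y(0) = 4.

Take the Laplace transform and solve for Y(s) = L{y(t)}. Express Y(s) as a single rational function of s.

Y(s) = (4*s + 11)/(s^2 + 2*s)

Transform both sides with L{·}.
The derivative rules (L{y'} = sY - y(0) = sY - 4) turn the left side into (s + 2)Y - (4).
The right side is L{11} = 11/s.
So (s + 2)Y = 11/s + (4).
Isolate Y and clear denominators.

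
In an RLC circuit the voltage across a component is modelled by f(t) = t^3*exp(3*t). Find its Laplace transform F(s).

F(s) = 6/(s - 3)^4

L{t^3} = 3!/s^4 = 6/s^4.
By the first shifting theorem, multiplying by e^(3t) replaces s with s - 3.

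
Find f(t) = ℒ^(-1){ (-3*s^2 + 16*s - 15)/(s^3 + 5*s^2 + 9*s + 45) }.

Factor the denominator: s^3 + 5*s^2 + 9*s + 45 = (s + 5)*(s^2 + 9).
Partial fraction decomposition gives [-5/(s + 5)] + [2*s/(s^2 + 9)] + [6/(s^2 + 9)].
Invert each term: -5/(s + 5) ↔ -5e^(-5t); 2·s/(s^2 + 9) ↔ 2cos(3t); 2·3/(s^2 + 9) ↔ 2sin(3t).

f(t) = 2*sin(3*t) + 2*cos(3*t) - 5*exp(-5*t)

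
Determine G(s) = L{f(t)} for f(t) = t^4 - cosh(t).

By linearity of the Laplace transform, transform each term separately.
(-1)·[L{cosh(t)} = s/(s^2 - 1)]; L{t^4} = 4!/s^5 = 24/s^5.

G(s) = -s/(s^2 - 1) + 24/s^5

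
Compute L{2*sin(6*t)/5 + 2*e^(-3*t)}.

12/(5*(s^2 + 36)) + 2/(s + 3)

Apply the Laplace transform termwise.
(2)·[L{e^(-3t)} = 1/(s + 3)]; (2/5)·[L{sin(6t)} = 6/(s^2 + 36)].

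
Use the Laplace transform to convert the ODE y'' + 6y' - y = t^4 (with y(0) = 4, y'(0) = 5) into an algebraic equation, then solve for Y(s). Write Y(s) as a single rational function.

Y(s) = (4*s^6 + 29*s^5 + 24)/(s^7 + 6*s^6 - s^5)

Take the Laplace transform of both sides.
With L{y''} = s^2 Y - s·y(0) - y'(0) and L{y'} = sY - y(0), with y(0) = 4, y'(0) = 5: the LHS transforms to (s^2 + 6*s - 1)Y - (4*s + 29).
The right side is L{t^4} = 24/s^5.
So (s^2 + 6*s - 1)Y = 24/s^5 + (4*s + 29).
Isolate Y and clear denominators.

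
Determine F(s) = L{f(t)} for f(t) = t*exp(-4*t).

F(s) = (s + 4)^(-2)

L{e^(-4t)} = 1/(s + 4).
Then apply L{t·g(t)} = -d/ds[G(s)] with G(s) = 1/(s + 4):
differentiating 1 time and applying the sign gives (s + 4)^(-2).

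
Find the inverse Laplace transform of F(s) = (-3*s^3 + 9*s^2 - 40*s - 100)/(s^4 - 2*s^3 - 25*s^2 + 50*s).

-3*exp(5*t) + 4*exp(2*t) - 2 - 2*exp(-5*t)

Factor the denominator: s^4 - 2*s^3 - 25*s^2 + 50*s = s*(s - 5)*(s - 2)*(s + 5).
Partial fraction decomposition gives [-3/(s - 5)] + [-2/(s + 5)] + [4/(s - 2)] + [-2/s].
Invert each term: -3/(s - 5) ↔ -3e^(5t); -2/(s + 5) ↔ -2e^(-5t); 4/(s - 2) ↔ 4e^(2t); -2/(s - 0) ↔ -2e^(0t).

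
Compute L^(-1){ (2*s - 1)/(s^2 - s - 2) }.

exp(2*t) + exp(-t)

Factor the denominator: s^2 - s - 2 = (s - 2)*(s + 1).
Partial fraction decomposition gives [1/(s + 1)] + [1/(s - 2)].
Invert each term: 1/(s + 1) ↔ e^(-t); 1/(s - 2) ↔ e^(2t).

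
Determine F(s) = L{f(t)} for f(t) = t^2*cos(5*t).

L{cos(5t)} = s/(s^2 + 25).
Then apply L{t^2·g(t)} = (-1)^2 d^2/ds^2[G(s)] with G(s) = s/(s^2 + 25):
differentiating 2 times and applying the sign gives 2*s*(s^2 - 75)/(s^2 + 25)^3.

F(s) = 2*s*(s^2 - 75)/(s^2 + 25)^3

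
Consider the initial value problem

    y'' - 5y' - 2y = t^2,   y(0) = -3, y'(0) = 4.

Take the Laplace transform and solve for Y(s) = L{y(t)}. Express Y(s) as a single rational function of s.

Y(s) = (-3*s^4 + 19*s^3 + 2)/(s^5 - 5*s^4 - 2*s^3)

Take the Laplace transform of both sides.
The derivative rules (L{y''} = s^2 Y - s·y(0) - y'(0) and L{y'} = sY - y(0), with y(0) = -3, y'(0) = 4) turn the left side into (s^2 - 5*s - 2)Y - (-3*s + 19).
The right side is L{t^2} = 2/s^3.
So (s^2 - 5*s - 2)Y = 2/s^3 + (-3*s + 19).
Solve for Y(s) and write it as one ratio of polynomials.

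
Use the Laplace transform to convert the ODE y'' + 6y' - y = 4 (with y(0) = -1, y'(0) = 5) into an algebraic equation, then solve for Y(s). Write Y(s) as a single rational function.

Y(s) = (-s^2 - s + 4)/(s^3 + 6*s^2 - s)

Laplace-transform each side.
Using L{y''} = s^2 Y - s·y(0) - y'(0) and L{y'} = sY - y(0), with y(0) = -1, y'(0) = 5, the left side becomes (s^2 + 6*s - 1)Y - (-s - 1).
The right side is L{4} = 4/s.
So (s^2 + 6*s - 1)Y = 4/s + (-s - 1).
Divide through and combine into a single rational function.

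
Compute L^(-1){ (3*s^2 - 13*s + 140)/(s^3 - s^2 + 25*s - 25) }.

5*exp(t) - 3*sin(5*t) - 2*cos(5*t)

Factor the denominator: s^3 - s^2 + 25*s - 25 = (s - 1)*(s^2 + 25).
Partial fraction decomposition gives [5/(s - 1)] + [-2*s/(s^2 + 25)] + [-15/(s^2 + 25)].
Invert each term: 5/(s - 1) ↔ 5e^(t); -2·s/(s^2 + 25) ↔ -2cos(5t); -3·5/(s^2 + 25) ↔ -3sin(5t).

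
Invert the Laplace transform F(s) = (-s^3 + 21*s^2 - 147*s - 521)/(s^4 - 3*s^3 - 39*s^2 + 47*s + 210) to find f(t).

Factor the denominator: s^4 - 3*s^3 - 39*s^2 + 47*s + 210 = (s - 7)*(s - 3)*(s + 2)*(s + 5).
Partial fraction decomposition gives [-1/(s + 2)] + [5/(s - 3)] + [-2/(s - 7)] + [-3/(s + 5)].
Invert each term: -1/(s + 2) ↔ -e^(-2t); 5/(s - 3) ↔ 5e^(3t); -2/(s - 7) ↔ -2e^(7t); -3/(s + 5) ↔ -3e^(-5t).

f(t) = -2*exp(7*t) + 5*exp(3*t) - exp(-2*t) - 3*exp(-5*t)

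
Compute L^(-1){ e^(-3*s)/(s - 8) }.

Heaviside(t - 3)*(exp(8*t - 24))

The factor e^(-3s) signals a time shift by c = 3 (second shifting theorem).
L{e^(8t)} = 1/(s - 8), so L^-1{1/(s - 8)} = e^(8*t).
Hence the inverse is u(t - 3) times that function evaluated at t - 3.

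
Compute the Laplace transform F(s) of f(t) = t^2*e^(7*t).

F(s) = 2/(s - 7)^3

L{e^(7t)} = 1/(s - 7).
Then apply L{t^2·g(t)} = (-1)^2 d^2/ds^2[G(s)] with G(s) = 1/(s - 7):
differentiating 2 times and applying the sign gives 2/(s - 7)^3.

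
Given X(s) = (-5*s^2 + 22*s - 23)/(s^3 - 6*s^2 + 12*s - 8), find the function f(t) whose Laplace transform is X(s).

f(t) = t^2*exp(2*t)/2 + 2*t*exp(2*t) - 5*exp(2*t)

Factor the denominator: s^3 - 6*s^2 + 12*s - 8 = (s - 2)^3.
Partial fraction decomposition gives [-5/(s - 2)] + [2/(s - 2)^2] + [(s - 2)^(-3)].
Invert each term: -5/(s - 2) ↔ -5e^(2t); 2/(s - 2)^2 ↔ 2t·e^(2t); 1/(s - 2)^3 ↔ (1/2)t^2·e^(2t).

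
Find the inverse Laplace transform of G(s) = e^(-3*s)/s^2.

Heaviside(t - 3)*(t - 3)

The factor e^(-3s) signals a time shift by c = 3 (second shifting theorem).
L{t} = 1!/s^2 = 1/s^2, so L^-1{s^(-2)} = t.
Hence the inverse is u(t - 3) times that function evaluated at t - 3.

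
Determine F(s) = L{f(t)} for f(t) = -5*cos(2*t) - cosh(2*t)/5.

The transform is linear, so treat each term independently.
(-5)·[L{cos(2t)} = s/(s^2 + 4)]; (-1/5)·[L{cosh(2t)} = s/(s^2 - 4)].

F(s) = -5*s/(s^2 + 4) - s/(5*(s^2 - 4))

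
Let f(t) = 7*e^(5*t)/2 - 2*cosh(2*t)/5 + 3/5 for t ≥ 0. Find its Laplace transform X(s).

Apply the Laplace transform termwise.
L{3/5} = (3/5)/s; (-2/5)·[L{cosh(2t)} = s/(s^2 - 4)]; (7/2)·[L{e^(5t)} = 1/(s - 5)].

X(s) = -2*s/(5*(s^2 - 4)) + 7/(2*(s - 5)) + 3/(5*s)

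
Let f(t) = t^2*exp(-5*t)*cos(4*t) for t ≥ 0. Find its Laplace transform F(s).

F(s) = 2*(s + 5)*(s^2 + 10*s - 23)/(s^2 + 10*s + 41)^3

L{cos(4t)} = s/(s^2 + 16).
Multiplying by e^(-5t) shifts s → s + 5, so L{exp(-5*t)*cos(4*t)} = (s + 5)/((s + 5)^2 + 16).
Then apply L{t^2·g(t)} = (-1)^2 d^2/ds^2[G(s)] with G(s) = (s + 5)/((s + 5)^2 + 16):
differentiating 2 times and applying the sign gives 2*(s + 5)*(s^2 + 10*s - 23)/(s^2 + 10*s + 41)^3.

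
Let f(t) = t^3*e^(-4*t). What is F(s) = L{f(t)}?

F(s) = 6/(s + 4)^4

L{t^3} = 3!/s^4 = 6/s^4.
By the first shifting theorem, multiplying by e^(-4t) replaces s with s + 4.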